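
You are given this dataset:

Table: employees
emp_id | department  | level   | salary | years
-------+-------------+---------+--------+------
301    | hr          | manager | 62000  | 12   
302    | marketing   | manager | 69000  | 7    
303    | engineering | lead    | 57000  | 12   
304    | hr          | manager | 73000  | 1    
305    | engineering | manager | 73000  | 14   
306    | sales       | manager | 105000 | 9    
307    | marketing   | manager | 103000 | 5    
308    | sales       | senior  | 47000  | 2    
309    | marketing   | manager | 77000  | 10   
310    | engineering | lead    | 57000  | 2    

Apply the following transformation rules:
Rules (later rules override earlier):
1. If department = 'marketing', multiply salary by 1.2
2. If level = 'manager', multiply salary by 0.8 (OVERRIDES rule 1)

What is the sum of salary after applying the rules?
610600.0

Step 1: Rule 2 takes priority for records with level = 'manager'
  - 7 records: 562000 × 0.8 = 449600.0
Step 2: Rule 1 applies to remaining records with department = 'marketing'
  - 0 records: 0 × 1.2 = 0.0
Step 3: Other records unchanged: 161000
Step 4: Final sum = 449600.0 + 0.0 + 161000 = 610600.0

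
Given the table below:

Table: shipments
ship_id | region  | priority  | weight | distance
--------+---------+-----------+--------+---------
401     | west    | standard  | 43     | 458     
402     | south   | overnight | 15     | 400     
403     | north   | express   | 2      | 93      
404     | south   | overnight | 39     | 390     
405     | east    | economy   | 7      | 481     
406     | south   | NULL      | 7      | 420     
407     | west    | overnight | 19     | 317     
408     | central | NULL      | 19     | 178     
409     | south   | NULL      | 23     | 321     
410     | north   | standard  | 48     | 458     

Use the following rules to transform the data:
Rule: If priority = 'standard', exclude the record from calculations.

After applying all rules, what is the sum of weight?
131

Step 1: Identify records where priority = 'standard'
Step 2: The excluded records sum to 91
Step 3: Original total weight = 222
Step 4: Remaining total = 222 - 91 = 131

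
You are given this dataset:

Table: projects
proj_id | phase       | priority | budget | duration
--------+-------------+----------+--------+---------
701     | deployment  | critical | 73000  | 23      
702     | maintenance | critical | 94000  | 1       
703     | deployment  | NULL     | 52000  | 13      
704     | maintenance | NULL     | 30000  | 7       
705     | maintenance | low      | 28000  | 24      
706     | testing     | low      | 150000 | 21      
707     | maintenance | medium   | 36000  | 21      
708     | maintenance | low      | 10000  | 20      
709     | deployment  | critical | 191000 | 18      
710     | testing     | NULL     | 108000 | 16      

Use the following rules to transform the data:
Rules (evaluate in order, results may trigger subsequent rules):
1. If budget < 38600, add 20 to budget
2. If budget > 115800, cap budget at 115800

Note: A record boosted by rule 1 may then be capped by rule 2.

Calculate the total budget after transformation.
662680

Step 1: Apply rule 1 to records with budget < 38600
  - 4 records get bonus of 20
  - Of these, 0 records then exceed 115800 and get capped
Step 2: Apply rule 2 to records with budget > 115800
  - 2 records (original) are capped
Step 3: Calculate final sum = 662680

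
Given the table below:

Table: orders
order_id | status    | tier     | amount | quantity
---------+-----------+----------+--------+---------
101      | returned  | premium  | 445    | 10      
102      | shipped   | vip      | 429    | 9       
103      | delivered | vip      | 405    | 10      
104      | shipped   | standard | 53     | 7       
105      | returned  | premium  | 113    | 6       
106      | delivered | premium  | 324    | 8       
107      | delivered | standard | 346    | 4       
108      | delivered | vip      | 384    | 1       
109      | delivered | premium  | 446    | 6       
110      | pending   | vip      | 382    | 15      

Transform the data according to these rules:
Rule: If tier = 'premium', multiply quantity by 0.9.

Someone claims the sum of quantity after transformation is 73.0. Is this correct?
Yes, the result is correct.

Step 1: Calculate the correct sum after transformation
Step 2: Apply multiplier 0.9 to records where tier = 'premium'
Step 3: Correct result = 73.0
Step 4: Claimed result = 73.0
Step 5: 73.0 = 73.0 ✓
Conclusion: The claimed result is correct.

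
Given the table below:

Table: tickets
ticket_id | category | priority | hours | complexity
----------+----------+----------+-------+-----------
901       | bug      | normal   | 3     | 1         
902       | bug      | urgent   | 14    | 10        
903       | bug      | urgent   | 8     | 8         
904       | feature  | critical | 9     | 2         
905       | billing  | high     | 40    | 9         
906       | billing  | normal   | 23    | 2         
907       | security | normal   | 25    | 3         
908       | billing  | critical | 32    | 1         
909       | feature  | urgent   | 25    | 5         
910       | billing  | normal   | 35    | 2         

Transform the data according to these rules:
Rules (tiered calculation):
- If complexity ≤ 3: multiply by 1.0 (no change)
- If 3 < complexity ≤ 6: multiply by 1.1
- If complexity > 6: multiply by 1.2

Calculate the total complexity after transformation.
48.9

Step 1: Tier 1 (complexity ≤ 3): 6 records, sum = 11 × 1.0 = 11.0
Step 2: Tier 2 (3 < complexity ≤ 6): 1 records, sum = 5 × 1.1 = 5.5
Step 3: Tier 3 (complexity > 6): 3 records, sum = 27 × 1.2 = 32.4
Step 4: Final sum = 11.0 + 5.5 + 32.4 = 48.9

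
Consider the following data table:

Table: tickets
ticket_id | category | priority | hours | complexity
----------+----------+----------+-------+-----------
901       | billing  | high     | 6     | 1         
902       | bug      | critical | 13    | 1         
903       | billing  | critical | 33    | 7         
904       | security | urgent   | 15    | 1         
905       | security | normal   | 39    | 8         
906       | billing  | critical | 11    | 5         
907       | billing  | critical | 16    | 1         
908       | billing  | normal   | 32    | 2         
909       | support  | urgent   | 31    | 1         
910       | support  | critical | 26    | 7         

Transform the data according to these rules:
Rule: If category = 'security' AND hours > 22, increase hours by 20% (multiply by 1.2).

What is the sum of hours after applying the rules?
229.8

Step 1: Find records where category = 'security' AND hours > 22
Step 2: 1 records match, summing to 39
Step 3: After multiplier: 39 × 1.2 = 46.8
Step 4: Unaffected records sum: 183
Step 5: Final sum = 46.8 + 183 = 229.8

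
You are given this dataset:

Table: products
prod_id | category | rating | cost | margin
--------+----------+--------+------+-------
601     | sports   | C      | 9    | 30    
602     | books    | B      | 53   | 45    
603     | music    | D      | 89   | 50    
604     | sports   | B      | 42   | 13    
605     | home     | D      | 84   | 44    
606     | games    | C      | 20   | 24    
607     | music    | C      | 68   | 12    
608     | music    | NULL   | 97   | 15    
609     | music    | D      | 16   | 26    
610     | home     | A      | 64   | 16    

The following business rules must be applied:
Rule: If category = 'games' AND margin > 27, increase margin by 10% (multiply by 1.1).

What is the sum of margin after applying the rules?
275

Step 1: Find records where category = 'games' AND margin > 27
Step 2: 0 records match, summing to 0
Step 3: After multiplier: 0 × 1.1 = 0.0
Step 4: Unaffected records sum: 275
Step 5: Final sum = 0.0 + 275 = 275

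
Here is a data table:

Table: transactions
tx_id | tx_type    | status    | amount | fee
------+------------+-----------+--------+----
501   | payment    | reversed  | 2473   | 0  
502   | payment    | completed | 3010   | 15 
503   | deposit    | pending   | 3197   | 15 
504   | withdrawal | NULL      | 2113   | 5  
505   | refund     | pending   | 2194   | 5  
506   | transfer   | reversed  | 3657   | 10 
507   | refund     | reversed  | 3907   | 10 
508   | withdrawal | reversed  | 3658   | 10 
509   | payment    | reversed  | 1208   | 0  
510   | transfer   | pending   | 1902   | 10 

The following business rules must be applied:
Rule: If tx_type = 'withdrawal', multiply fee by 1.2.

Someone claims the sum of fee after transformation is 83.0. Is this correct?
Yes, the result is correct.

Step 1: Calculate the correct sum after transformation
Step 2: Apply multiplier 1.2 to records where tx_type = 'withdrawal'
Step 3: Correct result = 83.0
Step 4: Claimed result = 83.0
Step 5: 83.0 = 83.0 ✓
Conclusion: The claimed result is correct.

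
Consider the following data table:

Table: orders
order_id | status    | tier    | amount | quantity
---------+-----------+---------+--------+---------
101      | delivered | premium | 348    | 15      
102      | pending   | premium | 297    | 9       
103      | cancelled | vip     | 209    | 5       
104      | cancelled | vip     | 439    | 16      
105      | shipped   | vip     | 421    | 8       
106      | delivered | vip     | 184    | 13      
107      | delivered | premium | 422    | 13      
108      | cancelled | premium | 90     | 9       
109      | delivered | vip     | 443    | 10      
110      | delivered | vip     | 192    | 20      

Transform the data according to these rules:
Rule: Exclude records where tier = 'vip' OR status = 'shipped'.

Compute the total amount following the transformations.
1157

Step 1: Find records where tier = 'vip' OR status = 'shipped'
Step 2: 6 records match, summing to 1888
Step 3: Original sum: 3045
Step 4: Remaining sum = 3045 - 1888 = 1157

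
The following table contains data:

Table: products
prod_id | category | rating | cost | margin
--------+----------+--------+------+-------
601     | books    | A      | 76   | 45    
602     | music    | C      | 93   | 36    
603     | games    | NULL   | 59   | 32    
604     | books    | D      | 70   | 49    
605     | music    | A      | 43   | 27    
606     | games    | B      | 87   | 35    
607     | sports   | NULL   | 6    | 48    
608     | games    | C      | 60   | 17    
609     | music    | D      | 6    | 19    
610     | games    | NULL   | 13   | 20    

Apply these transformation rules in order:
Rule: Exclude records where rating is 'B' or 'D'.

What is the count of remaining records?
7

Step 1: Count records to exclude
  - 1 (B) + 2 (D) = 3 records
Step 2: Total records: 10
Step 3: Remaining = 10 - 3 = 7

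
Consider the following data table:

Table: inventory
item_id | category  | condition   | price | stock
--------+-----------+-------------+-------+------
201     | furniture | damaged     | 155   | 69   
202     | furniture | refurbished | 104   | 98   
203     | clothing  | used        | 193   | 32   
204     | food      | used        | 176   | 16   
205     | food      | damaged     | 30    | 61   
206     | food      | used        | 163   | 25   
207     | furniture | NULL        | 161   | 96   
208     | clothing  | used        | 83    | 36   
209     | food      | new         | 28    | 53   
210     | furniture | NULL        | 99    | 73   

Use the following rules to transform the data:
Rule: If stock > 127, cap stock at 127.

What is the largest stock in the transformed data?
98

Step 1: Original maximum stock = 98
Step 2: Check cap of 127 against maximum
Step 3: No records exceed the cap (max 98 <= cap 127), so no capping applies
Step 4: Maximum after transformation = 98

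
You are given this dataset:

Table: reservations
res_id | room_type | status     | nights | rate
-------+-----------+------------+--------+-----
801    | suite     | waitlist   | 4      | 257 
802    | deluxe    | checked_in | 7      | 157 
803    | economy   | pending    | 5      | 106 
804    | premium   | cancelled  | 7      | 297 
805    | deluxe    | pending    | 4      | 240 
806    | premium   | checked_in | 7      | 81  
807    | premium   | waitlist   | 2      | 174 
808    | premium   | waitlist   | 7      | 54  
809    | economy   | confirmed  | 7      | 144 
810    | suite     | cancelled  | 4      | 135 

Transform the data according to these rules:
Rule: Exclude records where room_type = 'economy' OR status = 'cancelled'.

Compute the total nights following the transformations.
31

Step 1: Find records where room_type = 'economy' OR status = 'cancelled'
Step 2: 4 records match, summing to 23
Step 3: Original sum: 54
Step 4: Remaining sum = 54 - 23 = 31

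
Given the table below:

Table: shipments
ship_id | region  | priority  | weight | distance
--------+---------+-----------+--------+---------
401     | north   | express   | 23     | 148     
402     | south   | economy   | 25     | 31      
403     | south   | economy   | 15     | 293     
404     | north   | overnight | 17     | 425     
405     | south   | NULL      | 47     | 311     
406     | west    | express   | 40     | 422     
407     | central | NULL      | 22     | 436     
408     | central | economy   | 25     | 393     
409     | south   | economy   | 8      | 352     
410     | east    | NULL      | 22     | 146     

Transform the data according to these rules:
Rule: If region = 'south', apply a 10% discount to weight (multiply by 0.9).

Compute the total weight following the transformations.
234.5

Step 1: Records with region = 'south' have total weight = 95
Step 2: Apply multiplier: 95 × 0.9 = 85.5
Step 3: Other records total: 149
Step 4: Final sum = 85.5 + 149 = 234.5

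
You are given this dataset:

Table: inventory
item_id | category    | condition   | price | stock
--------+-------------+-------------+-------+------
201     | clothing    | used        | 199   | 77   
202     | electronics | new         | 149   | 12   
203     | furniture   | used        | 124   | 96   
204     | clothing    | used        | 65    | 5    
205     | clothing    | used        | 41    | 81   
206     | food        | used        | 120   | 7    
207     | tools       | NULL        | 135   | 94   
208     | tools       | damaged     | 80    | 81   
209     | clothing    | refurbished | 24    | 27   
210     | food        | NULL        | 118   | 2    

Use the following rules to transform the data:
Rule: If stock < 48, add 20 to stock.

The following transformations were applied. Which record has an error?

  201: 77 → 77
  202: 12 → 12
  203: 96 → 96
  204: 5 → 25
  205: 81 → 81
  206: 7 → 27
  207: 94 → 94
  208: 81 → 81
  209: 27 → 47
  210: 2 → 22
Record 202 has an error. The correct transformed value should be 32, not 12.

Step 1: Check each record against the rule
Step 2: Record 202 has stock = 12
Step 3: Since 12 < 48, the bonus should have been applied
Step 4: Correct value = 32, but claimed value = 12
Conclusion: Record 202 has the error.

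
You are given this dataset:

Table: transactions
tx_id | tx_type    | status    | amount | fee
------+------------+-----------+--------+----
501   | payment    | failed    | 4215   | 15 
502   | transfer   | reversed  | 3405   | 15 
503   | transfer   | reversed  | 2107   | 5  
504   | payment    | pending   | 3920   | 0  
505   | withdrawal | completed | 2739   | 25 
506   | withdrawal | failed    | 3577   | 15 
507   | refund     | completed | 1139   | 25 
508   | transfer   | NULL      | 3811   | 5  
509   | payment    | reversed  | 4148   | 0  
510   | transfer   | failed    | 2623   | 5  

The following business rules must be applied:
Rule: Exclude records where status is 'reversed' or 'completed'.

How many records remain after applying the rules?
5

Step 1: Count records to exclude
  - 3 (reversed) + 2 (completed) = 5 records
Step 2: Total records: 10
Step 3: Remaining = 10 - 5 = 5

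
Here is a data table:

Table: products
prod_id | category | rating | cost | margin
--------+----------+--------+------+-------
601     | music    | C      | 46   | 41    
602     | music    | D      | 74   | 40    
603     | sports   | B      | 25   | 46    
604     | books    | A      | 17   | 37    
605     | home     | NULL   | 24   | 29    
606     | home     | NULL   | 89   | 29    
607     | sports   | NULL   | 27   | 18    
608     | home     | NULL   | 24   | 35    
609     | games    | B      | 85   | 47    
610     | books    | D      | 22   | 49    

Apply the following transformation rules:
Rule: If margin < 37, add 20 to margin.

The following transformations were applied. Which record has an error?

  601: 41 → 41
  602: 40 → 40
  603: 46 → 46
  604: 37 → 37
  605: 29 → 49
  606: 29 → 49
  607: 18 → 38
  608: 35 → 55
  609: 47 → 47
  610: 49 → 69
Record 610 has an error. The correct transformed value should be 49, not 69.

Step 1: Check each record against the rule
Step 2: Record 610 has margin = 49
Step 3: Since 49 >= 37, the bonus should not have been applied
Step 4: Correct value = 49, but claimed value = 69
Conclusion: Record 610 has the error.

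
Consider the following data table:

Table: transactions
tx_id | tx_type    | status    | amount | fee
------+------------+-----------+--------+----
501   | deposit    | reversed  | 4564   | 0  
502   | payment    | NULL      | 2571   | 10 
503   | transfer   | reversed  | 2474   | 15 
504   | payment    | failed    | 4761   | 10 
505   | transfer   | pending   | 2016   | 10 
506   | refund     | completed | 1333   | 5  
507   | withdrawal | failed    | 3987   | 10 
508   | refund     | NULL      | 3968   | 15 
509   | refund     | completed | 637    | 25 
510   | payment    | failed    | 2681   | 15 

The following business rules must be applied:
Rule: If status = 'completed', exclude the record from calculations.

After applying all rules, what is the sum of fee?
85

Step 1: Identify records where status = 'completed'
Step 2: The excluded records sum to 30
Step 3: Original total fee = 115
Step 4: Remaining total = 115 - 30 = 85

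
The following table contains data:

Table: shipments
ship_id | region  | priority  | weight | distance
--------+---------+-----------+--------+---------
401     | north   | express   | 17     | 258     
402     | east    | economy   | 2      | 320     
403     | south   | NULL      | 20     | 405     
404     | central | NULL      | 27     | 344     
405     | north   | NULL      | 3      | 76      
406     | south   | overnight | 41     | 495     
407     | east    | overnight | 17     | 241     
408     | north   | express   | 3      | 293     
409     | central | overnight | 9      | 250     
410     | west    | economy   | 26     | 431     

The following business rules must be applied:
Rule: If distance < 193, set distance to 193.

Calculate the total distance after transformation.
3230

Step 1: 1 records have distance < 193
Step 2: These records originally summed to 76
Step 3: After setting to minimum: 1 × 193 = 193
Step 4: Unaffected records sum: 3037
Step 5: Final sum = 193 + 3037 = 3230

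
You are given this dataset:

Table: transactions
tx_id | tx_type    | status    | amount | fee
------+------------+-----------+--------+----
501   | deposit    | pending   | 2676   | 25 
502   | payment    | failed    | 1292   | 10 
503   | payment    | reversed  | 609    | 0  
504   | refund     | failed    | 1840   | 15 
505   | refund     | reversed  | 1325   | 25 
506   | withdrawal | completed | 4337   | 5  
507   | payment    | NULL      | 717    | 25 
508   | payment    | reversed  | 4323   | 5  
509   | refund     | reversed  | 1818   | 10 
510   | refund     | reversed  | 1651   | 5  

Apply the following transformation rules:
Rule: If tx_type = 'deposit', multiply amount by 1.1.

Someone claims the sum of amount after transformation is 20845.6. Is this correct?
No, the correct result is 20855.6.

Step 1: Calculate the correct sum after transformation
Step 2: Apply multiplier 1.1 to records where tx_type = 'deposit'
Step 3: Correct result = 20855.6
Step 4: Claimed result = 20845.6
Step 5: 20855.6 ≠ 20845.6
Conclusion: The claimed result is incorrect. The correct answer is 20855.6.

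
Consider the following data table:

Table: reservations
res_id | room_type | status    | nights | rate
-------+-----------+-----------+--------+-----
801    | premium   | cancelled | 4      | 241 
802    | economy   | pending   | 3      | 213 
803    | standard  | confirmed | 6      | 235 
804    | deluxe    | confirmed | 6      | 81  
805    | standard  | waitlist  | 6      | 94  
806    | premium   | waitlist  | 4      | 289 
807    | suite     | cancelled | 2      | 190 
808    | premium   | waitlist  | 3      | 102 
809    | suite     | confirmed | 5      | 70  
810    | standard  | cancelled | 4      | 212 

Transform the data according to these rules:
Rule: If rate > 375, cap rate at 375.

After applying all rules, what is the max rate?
289

Step 1: Original maximum rate = 289
Step 2: Check cap of 375 against maximum
Step 3: No records exceed the cap (max 289 <= cap 375), so no capping applies
Step 4: Maximum after transformation = 289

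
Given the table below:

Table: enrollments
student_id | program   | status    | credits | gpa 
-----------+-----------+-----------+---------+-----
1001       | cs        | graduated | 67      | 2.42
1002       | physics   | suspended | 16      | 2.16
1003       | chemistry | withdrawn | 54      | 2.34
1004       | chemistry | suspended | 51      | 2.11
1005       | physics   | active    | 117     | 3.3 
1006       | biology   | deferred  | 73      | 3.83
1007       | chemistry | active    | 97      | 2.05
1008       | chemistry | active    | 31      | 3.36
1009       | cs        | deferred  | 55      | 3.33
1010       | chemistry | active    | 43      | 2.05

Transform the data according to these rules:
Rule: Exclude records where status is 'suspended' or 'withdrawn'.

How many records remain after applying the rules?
7

Step 1: Count records to exclude
  - 2 (suspended) + 1 (withdrawn) = 3 records
Step 2: Total records: 10
Step 3: Remaining = 10 - 3 = 7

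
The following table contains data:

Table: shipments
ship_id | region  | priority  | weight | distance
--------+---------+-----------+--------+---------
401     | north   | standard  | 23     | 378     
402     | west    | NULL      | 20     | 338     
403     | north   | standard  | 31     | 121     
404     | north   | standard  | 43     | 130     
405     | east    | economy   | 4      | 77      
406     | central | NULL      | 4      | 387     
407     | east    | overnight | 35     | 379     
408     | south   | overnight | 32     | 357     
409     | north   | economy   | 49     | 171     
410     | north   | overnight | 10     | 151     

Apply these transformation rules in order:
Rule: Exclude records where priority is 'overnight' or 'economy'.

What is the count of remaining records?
5

Step 1: Count records to exclude
  - 3 (overnight) + 2 (economy) = 5 records
Step 2: Total records: 10
Step 3: Remaining = 10 - 5 = 5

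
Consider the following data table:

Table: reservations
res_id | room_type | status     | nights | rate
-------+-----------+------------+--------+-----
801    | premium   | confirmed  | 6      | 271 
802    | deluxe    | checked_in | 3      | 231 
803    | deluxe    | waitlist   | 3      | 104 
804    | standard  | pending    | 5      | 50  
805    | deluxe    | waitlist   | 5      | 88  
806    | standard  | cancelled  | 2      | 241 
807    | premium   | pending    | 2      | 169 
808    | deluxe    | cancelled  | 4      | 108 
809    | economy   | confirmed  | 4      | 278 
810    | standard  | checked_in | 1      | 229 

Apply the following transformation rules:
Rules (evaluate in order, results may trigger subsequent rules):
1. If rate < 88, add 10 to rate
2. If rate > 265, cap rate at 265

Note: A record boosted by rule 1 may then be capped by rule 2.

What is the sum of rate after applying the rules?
1760

Step 1: Apply rule 1 to records with rate < 88
  - 1 records get bonus of 10
  - Of these, 0 records then exceed 265 and get capped
Step 2: Apply rule 2 to records with rate > 265
  - 2 records (original) are capped
Step 3: Calculate final sum = 1760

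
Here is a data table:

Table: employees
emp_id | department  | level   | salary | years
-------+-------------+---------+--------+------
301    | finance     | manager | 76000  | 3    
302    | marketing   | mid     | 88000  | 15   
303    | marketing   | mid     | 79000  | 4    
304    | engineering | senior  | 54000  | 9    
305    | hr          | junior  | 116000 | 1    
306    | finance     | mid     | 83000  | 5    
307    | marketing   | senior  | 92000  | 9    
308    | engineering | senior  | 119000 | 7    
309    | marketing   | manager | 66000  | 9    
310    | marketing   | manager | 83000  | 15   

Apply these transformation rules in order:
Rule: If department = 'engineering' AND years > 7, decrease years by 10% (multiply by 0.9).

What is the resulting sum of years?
76.1

Step 1: Find records where department = 'engineering' AND years > 7
Step 2: 1 records match, summing to 9
Step 3: After multiplier: 9 × 0.9 = 8.1
Step 4: Unaffected records sum: 68
Step 5: Final sum = 8.1 + 68 = 76.1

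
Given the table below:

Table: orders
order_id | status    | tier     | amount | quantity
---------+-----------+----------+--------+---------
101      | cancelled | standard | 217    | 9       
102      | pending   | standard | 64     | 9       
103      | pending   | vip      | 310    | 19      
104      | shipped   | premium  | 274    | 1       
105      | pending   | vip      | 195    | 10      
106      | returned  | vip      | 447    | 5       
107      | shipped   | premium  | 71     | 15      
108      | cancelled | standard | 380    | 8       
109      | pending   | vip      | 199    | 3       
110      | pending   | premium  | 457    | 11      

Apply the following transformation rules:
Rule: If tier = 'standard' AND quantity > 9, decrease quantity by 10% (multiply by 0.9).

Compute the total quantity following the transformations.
90

Step 1: Find records where tier = 'standard' AND quantity > 9
Step 2: 0 records match, summing to 0
Step 3: After multiplier: 0 × 0.9 = 0.0
Step 4: Unaffected records sum: 90
Step 5: Final sum = 0.0 + 90 = 90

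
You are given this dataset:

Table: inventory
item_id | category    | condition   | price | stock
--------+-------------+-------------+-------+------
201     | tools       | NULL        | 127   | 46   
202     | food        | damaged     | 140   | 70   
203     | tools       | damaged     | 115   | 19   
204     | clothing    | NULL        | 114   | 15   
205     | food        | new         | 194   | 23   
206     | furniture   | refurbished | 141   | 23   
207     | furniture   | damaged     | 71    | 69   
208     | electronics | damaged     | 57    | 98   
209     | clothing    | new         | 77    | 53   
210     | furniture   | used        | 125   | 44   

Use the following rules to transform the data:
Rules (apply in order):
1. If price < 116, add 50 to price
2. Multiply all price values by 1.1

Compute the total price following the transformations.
1552.1

Step 1: Apply Rule 1 - Add 50 to records with price < 116
  - 5 records affected: 434 + (5 × 50) = 684
  - Unaffected records: 727
  - Sum after Rule 1: 1411
Step 2: Apply Rule 2 - Multiply all by 1.1
  - 1411 × 1.1 = 1552.1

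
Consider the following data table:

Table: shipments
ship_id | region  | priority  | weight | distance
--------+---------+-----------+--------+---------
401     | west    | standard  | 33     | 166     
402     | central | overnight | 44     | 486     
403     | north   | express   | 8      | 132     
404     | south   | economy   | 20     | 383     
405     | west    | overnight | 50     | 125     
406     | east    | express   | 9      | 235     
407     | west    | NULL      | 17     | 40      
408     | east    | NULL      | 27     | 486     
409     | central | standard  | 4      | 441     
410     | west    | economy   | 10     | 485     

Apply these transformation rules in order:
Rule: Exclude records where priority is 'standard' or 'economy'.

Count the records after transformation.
6

Step 1: Count records to exclude
  - 2 (standard) + 2 (economy) = 4 records
Step 2: Total records: 10
Step 3: Remaining = 10 - 4 = 6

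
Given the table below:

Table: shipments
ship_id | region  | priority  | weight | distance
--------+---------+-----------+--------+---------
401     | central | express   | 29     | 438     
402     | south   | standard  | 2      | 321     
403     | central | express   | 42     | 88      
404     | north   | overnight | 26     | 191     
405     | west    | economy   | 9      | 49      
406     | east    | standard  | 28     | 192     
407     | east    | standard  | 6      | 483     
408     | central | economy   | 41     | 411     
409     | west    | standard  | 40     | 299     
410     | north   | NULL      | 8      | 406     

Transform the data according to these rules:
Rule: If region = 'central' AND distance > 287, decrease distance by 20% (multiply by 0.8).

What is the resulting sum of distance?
2708.2

Step 1: Find records where region = 'central' AND distance > 287
Step 2: 2 records match, summing to 849
Step 3: After multiplier: 849 × 0.8 = 679.2
Step 4: Unaffected records sum: 2029
Step 5: Final sum = 679.2 + 2029 = 2708.2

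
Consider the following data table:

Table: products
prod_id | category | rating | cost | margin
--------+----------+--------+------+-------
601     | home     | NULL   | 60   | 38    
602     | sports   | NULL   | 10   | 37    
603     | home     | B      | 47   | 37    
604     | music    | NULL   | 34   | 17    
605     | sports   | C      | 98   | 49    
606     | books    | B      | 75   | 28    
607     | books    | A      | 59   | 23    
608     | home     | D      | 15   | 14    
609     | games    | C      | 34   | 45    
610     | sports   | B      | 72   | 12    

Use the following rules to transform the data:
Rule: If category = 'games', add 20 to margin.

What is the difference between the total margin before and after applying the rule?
20

Step 1: Original sum of margin = 300
Step 2: 1 records have category = 'games'
Step 3: Each affected record changes by 20
Step 4: Total change = 1 × 20 = 20
Step 5: New sum = 300 + 20 = 320
Step 6: Difference = |320 - 300| = 20
        (Sum increased by 20)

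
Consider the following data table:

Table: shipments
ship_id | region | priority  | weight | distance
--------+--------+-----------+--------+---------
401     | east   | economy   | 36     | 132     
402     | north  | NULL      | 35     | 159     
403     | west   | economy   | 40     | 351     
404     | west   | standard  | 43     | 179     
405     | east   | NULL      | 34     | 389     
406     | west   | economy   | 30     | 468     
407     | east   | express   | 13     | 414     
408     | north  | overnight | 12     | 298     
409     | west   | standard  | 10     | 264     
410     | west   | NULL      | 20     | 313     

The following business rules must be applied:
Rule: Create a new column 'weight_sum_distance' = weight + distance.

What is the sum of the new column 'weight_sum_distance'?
3240

Step 1: For each record, compute weight + distance
Example calculations:
  36 + 132 = 168
  35 + 159 = 194
  40 + 351 = 391
  ...
Step 2: Sum all derived values
Step 3: Total = 3240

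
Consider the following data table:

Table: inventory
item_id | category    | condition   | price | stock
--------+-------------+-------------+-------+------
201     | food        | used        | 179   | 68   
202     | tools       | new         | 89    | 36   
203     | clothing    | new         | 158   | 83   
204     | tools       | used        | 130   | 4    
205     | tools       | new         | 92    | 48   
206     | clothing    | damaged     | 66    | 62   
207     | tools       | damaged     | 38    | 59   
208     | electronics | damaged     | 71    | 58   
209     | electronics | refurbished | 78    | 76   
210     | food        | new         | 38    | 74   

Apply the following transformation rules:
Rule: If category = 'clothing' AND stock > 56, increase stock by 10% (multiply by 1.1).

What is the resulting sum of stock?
582.5

Step 1: Find records where category = 'clothing' AND stock > 56
Step 2: 2 records match, summing to 145
Step 3: After multiplier: 145 × 1.1 = 159.5
Step 4: Unaffected records sum: 423
Step 5: Final sum = 159.5 + 423 = 582.5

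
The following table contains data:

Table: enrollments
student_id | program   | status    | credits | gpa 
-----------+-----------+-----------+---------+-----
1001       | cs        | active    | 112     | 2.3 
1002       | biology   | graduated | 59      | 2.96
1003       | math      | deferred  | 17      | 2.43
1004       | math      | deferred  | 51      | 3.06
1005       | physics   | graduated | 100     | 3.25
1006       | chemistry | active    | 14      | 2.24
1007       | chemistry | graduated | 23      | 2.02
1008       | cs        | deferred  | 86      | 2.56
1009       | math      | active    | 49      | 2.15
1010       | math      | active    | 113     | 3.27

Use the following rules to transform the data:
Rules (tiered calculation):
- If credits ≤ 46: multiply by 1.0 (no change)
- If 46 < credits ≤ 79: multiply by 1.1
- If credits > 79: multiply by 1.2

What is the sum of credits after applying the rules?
722.1

Step 1: Tier 1 (credits ≤ 46): 3 records, sum = 54 × 1.0 = 54.0
Step 2: Tier 2 (46 < credits ≤ 79): 3 records, sum = 159 × 1.1 = 174.9
Step 3: Tier 3 (credits > 79): 4 records, sum = 411 × 1.2 = 493.2
Step 4: Final sum = 54.0 + 174.9 + 493.2 = 722.1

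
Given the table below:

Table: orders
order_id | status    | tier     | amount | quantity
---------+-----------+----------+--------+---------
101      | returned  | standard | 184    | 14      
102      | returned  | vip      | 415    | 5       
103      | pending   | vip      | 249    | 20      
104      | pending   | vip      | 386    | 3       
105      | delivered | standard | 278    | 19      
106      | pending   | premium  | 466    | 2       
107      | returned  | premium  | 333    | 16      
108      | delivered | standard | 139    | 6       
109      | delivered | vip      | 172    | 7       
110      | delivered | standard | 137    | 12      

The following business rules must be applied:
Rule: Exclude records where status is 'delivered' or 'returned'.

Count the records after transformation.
3

Step 1: Count records to exclude
  - 4 (delivered) + 3 (returned) = 7 records
Step 2: Total records: 10
Step 3: Remaining = 10 - 7 = 3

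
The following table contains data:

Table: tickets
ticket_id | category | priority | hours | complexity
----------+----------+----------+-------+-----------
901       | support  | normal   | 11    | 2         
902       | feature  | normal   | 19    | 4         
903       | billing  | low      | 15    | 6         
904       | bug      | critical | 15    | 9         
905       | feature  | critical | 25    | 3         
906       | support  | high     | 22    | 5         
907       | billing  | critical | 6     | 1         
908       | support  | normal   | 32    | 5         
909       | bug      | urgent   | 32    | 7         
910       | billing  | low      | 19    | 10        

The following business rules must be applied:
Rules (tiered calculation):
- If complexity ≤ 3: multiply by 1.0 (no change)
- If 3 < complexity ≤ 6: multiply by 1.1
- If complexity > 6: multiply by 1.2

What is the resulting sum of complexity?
59.2

Step 1: Tier 1 (complexity ≤ 3): 3 records, sum = 6 × 1.0 = 6.0
Step 2: Tier 2 (3 < complexity ≤ 6): 4 records, sum = 20 × 1.1 = 22.0
Step 3: Tier 3 (complexity > 6): 3 records, sum = 26 × 1.2 = 31.2
Step 4: Final sum = 6.0 + 22.0 + 31.2 = 59.2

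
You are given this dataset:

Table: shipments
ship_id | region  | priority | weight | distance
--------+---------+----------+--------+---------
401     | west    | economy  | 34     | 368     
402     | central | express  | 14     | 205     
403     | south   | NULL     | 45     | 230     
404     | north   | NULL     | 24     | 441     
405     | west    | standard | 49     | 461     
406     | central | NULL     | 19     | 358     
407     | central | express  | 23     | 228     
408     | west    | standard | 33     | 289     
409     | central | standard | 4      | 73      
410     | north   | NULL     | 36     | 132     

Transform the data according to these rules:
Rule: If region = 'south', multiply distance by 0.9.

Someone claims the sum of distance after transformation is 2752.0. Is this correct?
No, the correct result is 2762.0.

Step 1: Calculate the correct sum after transformation
Step 2: Apply multiplier 0.9 to records where region = 'south'
Step 3: Correct result = 2762.0
Step 4: Claimed result = 2752.0
Step 5: 2762.0 ≠ 2752.0
Conclusion: The claimed result is incorrect. The correct answer is 2762.0.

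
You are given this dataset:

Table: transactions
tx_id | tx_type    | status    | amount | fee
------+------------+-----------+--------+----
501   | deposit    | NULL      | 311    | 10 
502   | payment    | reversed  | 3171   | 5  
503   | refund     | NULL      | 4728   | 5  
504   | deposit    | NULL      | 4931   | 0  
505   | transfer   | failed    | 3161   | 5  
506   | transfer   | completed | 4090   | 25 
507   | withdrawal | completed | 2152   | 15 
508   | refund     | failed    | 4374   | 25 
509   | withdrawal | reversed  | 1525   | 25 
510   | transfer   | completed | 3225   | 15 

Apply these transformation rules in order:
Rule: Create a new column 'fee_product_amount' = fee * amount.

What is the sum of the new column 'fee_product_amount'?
388790

Step 1: For each record, compute fee * amount
Example calculations:
  10 * 311 = 3110
  5 * 3171 = 15855
  5 * 4728 = 23640
  ...
Step 2: Sum all derived values
Step 3: Total = 388790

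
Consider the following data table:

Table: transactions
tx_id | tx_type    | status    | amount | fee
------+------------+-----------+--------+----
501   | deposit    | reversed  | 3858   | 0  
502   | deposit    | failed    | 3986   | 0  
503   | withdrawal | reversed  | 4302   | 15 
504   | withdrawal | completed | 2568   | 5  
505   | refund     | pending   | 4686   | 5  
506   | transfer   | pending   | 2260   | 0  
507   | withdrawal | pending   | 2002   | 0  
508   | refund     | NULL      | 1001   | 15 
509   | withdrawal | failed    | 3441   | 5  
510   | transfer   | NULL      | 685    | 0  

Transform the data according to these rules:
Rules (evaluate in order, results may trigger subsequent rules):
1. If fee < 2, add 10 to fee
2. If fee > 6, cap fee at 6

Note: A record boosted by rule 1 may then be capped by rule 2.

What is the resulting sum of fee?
57

Step 1: Apply rule 1 to records with fee < 2
  - 5 records get bonus of 10
  - Of these, 5 records then exceed 6 and get capped
Step 2: Apply rule 2 to records with fee > 6
  - 2 records (original) are capped
Step 3: Calculate final sum = 57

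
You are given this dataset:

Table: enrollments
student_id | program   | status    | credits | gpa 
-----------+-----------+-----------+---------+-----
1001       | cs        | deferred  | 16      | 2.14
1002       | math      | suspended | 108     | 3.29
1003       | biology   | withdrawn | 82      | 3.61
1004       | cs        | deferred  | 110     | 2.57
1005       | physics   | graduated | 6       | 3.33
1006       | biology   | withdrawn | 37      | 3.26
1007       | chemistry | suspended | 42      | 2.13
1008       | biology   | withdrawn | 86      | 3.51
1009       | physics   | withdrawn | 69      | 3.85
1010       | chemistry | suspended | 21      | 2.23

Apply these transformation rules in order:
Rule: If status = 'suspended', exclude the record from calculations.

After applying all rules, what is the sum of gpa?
22.27

Step 1: Identify records where status = 'suspended'
Step 2: The excluded records sum to 7.65
Step 3: Original total gpa = 29.92
Step 4: Remaining total = 29.92 - 7.65 = 22.27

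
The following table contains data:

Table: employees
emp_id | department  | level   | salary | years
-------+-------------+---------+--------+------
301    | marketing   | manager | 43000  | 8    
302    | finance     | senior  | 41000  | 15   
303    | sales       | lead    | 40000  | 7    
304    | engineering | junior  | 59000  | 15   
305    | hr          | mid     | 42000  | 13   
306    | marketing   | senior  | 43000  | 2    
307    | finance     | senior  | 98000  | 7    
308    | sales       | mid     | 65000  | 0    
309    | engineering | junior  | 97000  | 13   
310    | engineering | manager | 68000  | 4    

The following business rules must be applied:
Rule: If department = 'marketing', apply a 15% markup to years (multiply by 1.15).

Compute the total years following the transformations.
85.5

Step 1: Records with department = 'marketing' have total years = 10
Step 2: Apply multiplier: 10 × 1.15 = 11.5
Step 3: Other records total: 74
Step 4: Final sum = 11.5 + 74 = 85.5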